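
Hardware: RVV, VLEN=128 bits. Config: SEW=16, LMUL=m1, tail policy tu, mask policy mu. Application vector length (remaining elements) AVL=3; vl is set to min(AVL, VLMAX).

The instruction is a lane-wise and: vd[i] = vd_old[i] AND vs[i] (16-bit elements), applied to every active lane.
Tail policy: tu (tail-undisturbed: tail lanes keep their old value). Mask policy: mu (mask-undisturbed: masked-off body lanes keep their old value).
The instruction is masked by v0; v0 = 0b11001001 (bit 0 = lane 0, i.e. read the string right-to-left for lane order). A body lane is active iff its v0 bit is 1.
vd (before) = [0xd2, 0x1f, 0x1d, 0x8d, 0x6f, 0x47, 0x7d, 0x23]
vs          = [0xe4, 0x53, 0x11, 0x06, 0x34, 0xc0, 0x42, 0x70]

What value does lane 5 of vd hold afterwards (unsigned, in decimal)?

lanes per group: 128·1/16 = 8
AVL=3 ≤ VLMAX=8, so vl = 3
[0] and(0xd2,0xe4) = 0xc0
[1] mask-off/keep = 0x1f
[2] mask-off/keep = 0x1d
[3] tail/keep = 0x8d
[4] tail/keep = 0x6f
[5] tail/keep = 0x47
[6] tail/keep = 0x7d
[7] tail/keep = 0x23

vd[5] = 71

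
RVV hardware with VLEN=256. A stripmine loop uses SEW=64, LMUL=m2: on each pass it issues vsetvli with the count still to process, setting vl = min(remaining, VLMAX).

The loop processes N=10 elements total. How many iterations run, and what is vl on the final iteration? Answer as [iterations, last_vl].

[iterations, last_vl] = [2, 2]

VLMAX = (256 × 2) / 64 = 8 lanes
iterations = ceil(10/8) = 2; final-pass vl = 2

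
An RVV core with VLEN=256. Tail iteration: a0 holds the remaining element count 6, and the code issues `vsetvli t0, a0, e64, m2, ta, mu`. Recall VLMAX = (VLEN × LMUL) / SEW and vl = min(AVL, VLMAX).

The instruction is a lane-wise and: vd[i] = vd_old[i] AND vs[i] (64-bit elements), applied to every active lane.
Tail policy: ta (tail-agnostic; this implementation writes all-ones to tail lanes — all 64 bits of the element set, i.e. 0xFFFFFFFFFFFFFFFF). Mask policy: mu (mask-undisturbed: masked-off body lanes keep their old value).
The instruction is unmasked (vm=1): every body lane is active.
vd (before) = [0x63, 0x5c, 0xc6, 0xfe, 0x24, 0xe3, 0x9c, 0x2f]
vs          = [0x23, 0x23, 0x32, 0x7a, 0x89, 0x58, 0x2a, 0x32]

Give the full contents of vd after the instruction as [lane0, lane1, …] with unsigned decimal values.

vd = [35, 0, 2, 122, 0, 64, 18446744073709551615, 18446744073709551615]

VLMAX = (256 × 2) / 64 = 8 lanes
vl ← min(6, 8) = 6
lane  0: and(0x63,0x23) ⇒ 0x23
lane  1: and(0x5c,0x23) ⇒ 0x00
lane  2: and(0xc6,0x32) ⇒ 0x02
lane  3: and(0xfe,0x7a) ⇒ 0x7a
lane  4: and(0x24,0x89) ⇒ 0x00
lane  5: and(0xe3,0x58) ⇒ 0x40
lane  6: tail/ones ⇒ 0xffffffffffffffff
lane  7: tail/ones ⇒ 0xffffffffffffffff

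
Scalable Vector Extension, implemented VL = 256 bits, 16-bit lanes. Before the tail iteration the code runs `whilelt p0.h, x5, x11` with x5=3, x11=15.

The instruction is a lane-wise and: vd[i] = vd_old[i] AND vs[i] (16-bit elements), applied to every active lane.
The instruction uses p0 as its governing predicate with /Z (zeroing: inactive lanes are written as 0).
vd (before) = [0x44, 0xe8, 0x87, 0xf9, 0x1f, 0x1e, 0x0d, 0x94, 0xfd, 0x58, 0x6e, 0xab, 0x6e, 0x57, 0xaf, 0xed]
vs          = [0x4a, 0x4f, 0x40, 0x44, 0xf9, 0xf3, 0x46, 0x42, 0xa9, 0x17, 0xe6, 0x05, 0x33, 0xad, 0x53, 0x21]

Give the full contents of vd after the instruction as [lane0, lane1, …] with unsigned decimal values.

vd = [64, 72, 0, 64, 25, 18, 4, 0, 169, 16, 102, 1, 0, 0, 0, 0]

register lanes = 256/16 = 16
p0[j] = (3+j < 15); true for j=0..11 → 12 lanes set
vd[0] and(0x44,0x4a) -> 0x40
vd[1] and(0xe8,0x4f) -> 0x48
vd[2] and(0x87,0x40) -> 0x00
vd[3] and(0xf9,0x44) -> 0x40
vd[4] and(0x1f,0xf9) -> 0x19
vd[5] and(0x1e,0xf3) -> 0x12
vd[6] and(0x0d,0x46) -> 0x04
vd[7] and(0x94,0x42) -> 0x00
vd[8] and(0xfd,0xa9) -> 0xa9
vd[9] and(0x58,0x17) -> 0x10
vd[10] and(0x6e,0xe6) -> 0x66
vd[11] and(0xab,0x05) -> 0x01
vd[12] tail/zero -> 0x00
vd[13] tail/zero -> 0x00
vd[14] tail/zero -> 0x00
vd[15] tail/zero -> 0x00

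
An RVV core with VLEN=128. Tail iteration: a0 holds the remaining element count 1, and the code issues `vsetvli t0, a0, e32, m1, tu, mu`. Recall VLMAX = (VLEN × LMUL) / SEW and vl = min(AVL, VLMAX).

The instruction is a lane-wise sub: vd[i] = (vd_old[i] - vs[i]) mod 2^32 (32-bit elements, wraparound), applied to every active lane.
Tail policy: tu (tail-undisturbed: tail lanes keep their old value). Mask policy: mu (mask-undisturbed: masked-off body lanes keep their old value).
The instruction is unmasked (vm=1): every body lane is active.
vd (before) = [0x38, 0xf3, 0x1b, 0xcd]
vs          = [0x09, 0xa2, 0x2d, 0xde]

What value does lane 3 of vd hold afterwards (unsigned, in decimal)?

vd[3] = 205

lanes per group: 128·1/32 = 4
vl ← min(1, 4) = 1
lane  0: sub(0x38,0x09) ⇒ 0x2f
lane  1: tail/keep ⇒ 0xf3
lane  2: tail/keep ⇒ 0x1b
lane  3: tail/keep ⇒ 0xcd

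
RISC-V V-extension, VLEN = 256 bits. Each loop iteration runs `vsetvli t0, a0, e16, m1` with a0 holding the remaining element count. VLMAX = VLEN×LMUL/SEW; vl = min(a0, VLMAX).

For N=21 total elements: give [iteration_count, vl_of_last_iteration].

lanes per group: 256·1/16 = 16
21 elements at 16/iter → 2 passes, remainder 5 on the last

[iterations, last_vl] = [2, 5]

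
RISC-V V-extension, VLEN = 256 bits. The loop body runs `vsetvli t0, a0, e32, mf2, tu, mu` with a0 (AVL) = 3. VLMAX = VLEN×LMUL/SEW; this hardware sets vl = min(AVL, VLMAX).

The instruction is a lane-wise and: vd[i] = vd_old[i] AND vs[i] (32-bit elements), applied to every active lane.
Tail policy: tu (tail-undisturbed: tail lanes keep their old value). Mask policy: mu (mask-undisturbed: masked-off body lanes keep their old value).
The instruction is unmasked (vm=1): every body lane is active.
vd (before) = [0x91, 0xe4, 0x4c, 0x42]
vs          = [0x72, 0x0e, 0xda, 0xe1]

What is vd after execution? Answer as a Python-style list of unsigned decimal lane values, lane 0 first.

lanes per group: 256·1/2/32 = 4
vl = min(AVL, VLMAX) = min(3, 4) = 3
lane  0: and(0x91,0x72) ⇒ 0x10
lane  1: and(0xe4,0x0e) ⇒ 0x04
lane  2: and(0x4c,0xda) ⇒ 0x48
lane  3: tail/keep ⇒ 0x42

vd = [16, 4, 72, 66]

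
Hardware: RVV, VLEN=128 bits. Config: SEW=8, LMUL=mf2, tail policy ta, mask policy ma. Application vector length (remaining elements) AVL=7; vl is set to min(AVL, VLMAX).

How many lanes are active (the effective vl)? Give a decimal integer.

vl = 7

lanes per group: 128·1/2/8 = 8
vl ← min(7, 8) = 7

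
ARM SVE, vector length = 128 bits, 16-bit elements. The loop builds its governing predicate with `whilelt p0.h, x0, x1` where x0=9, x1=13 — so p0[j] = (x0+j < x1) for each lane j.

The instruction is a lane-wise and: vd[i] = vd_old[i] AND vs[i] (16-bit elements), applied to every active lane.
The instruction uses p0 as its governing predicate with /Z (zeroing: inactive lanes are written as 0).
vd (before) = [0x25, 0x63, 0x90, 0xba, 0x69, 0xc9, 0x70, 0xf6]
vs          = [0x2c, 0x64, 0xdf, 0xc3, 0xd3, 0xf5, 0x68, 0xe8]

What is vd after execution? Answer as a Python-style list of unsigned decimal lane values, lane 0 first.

vd = [36, 96, 144, 130, 0, 0, 0, 0]

register lanes = 128/16 = 8
whilelt: lane j active iff 9+j < 13 → j < 4 → 4 active
[0] and(0x25,0x2c) = 0x24
[1] and(0x63,0x64) = 0x60
[2] and(0x90,0xdf) = 0x90
[3] and(0xba,0xc3) = 0x82
[4] tail/zero = 0x00
[5] tail/zero = 0x00
[6] tail/zero = 0x00
[7] tail/zero = 0x00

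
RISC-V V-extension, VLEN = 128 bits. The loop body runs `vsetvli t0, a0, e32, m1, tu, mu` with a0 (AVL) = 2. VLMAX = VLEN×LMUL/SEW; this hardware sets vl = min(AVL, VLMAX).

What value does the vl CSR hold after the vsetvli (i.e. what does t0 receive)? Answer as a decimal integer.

lanes per group: 128·1/32 = 4
AVL=2 ≤ VLMAX=4, so vl = 2

vl = 2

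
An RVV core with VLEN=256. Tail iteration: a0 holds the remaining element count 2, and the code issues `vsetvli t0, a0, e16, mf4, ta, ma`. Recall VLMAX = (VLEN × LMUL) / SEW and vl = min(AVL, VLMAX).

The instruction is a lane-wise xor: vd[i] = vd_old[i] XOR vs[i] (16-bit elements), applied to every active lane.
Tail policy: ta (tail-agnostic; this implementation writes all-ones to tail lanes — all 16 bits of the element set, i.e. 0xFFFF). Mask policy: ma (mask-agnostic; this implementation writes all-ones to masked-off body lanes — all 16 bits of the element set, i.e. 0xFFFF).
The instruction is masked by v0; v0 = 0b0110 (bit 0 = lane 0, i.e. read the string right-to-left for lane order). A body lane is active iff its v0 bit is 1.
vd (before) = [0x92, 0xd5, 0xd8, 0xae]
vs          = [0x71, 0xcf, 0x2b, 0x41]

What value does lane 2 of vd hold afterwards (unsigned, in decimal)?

VLMAX = VLEN×LMUL/SEW = 256×1/4/16 = 4
vl ← min(2, 4) = 2
[0] mask-off/ones = 0xffff
[1] xor(0xd5,0xcf) = 0x1a
[2] tail/ones = 0xffff
[3] tail/ones = 0xffff

vd[2] = 65535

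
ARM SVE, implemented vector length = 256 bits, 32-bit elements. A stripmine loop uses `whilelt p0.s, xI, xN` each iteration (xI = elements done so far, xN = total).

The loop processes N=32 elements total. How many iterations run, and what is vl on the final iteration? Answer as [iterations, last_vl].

[iterations, last_vl] = [4, 8]

256-bit reg / 32-bit elem → 8 lanes
N=32: ⌈32/8⌉ = 4 iters; last vl = 32 − 3×8 = 8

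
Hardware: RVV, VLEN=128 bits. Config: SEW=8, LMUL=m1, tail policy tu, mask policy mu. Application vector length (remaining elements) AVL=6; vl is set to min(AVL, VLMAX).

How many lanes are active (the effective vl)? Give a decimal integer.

vl = 6

VLMAX = VLEN×LMUL/SEW = 128×1/8 = 16
vl ← min(6, 16) = 6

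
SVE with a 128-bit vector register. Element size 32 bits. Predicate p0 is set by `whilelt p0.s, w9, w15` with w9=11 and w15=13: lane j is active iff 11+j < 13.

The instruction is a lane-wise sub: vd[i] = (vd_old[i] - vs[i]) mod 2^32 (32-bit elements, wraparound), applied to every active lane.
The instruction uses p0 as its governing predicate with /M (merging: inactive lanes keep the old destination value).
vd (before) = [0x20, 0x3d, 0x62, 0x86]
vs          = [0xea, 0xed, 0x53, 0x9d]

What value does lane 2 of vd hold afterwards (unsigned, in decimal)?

lane count: 128 div 32 = 4
active while 11+j < 13, i.e. j ∈ [0,2) capped at 4 ⇒ 2
lane  0: sub(0x20,0xea) ⇒ 0xffffff36
lane  1: sub(0x3d,0xed) ⇒ 0xffffff50
lane  2: tail/keep ⇒ 0x62
lane  3: tail/keep ⇒ 0x86

vd[2] = 98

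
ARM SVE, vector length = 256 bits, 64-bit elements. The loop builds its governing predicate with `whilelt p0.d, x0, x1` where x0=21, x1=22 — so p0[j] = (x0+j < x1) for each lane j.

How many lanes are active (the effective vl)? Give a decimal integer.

vl = 1

256-bit reg / 64-bit elem → 4 lanes
whilelt: lane j active iff 21+j < 22 → j < 1 → 1 active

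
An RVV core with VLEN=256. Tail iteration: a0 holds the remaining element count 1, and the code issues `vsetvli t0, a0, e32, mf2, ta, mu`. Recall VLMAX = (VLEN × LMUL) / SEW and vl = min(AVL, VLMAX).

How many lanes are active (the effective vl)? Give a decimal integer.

vl = 1

lanes per group: 256·1/2/32 = 4
AVL=1 ≤ VLMAX=4, so vl = 1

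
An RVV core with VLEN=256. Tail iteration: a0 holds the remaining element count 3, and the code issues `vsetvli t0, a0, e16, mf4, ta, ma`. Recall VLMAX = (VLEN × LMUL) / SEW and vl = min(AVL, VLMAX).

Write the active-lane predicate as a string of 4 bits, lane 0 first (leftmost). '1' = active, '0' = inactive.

predicate = 1110

VLMAX = (256 × 1/4) / 16 = 4 lanes
vl = min(AVL, VLMAX) = min(3, 4) = 3
bits (lane 0 leftmost): 1110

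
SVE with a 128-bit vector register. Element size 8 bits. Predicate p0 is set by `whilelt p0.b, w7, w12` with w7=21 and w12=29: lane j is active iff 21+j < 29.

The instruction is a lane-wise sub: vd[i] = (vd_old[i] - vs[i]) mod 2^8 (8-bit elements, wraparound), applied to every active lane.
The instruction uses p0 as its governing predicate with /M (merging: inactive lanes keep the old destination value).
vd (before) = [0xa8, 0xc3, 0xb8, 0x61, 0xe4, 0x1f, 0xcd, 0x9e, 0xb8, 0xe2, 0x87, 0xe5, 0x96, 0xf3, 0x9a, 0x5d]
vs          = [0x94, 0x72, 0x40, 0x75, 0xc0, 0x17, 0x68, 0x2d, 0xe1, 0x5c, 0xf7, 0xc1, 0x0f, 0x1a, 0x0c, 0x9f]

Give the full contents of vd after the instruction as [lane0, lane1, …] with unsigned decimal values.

vd = [20, 81, 120, 236, 36, 8, 101, 113, 184, 226, 135, 229, 150, 243, 154, 93]

lane count: 128 div 8 = 16
p0[j] = (21+j < 29); true for j=0..7 → 8 lanes set
  i=0: sub(0xa8,0x94) → 20
  i=1: sub(0xc3,0x72) → 81
  i=2: sub(0xb8,0x40) → 120
  i=3: sub(0x61,0x75) → 236
  i=4: sub(0xe4,0xc0) → 36
  i=5: sub(0x1f,0x17) → 8
  i=6: sub(0xcd,0x68) → 101
  i=7: sub(0x9e,0x2d) → 113
  i=8: tail/keep → 184
  i=9: tail/keep → 226
  i=10: tail/keep → 135
  i=11: tail/keep → 229
  i=12: tail/keep → 150
  i=13: tail/keep → 243
  i=14: tail/keep → 154
  i=15: tail/keep → 93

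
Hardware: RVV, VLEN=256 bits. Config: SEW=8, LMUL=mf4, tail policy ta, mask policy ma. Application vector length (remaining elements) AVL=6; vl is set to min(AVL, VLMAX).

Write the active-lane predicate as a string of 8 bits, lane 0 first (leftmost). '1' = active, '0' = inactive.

lanes per group: 256·1/4/8 = 8
vl = min(AVL, VLMAX) = min(6, 8) = 6
bits (lane 0 leftmost): 11111100

predicate = 11111100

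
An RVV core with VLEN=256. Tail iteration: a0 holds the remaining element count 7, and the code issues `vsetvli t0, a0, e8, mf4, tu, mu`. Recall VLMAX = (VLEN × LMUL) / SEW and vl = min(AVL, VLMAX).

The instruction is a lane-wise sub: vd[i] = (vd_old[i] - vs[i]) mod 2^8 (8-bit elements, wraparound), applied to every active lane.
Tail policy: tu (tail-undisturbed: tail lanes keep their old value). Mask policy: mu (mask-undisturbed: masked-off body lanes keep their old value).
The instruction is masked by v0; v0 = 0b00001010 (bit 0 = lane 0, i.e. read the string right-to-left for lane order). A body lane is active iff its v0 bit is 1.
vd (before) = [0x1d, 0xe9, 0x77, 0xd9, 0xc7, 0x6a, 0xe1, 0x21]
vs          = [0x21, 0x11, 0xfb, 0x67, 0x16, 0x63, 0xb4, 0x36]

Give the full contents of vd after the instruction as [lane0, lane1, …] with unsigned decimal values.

VLMAX = VLEN×LMUL/SEW = 256×1/4/8 = 8
vl ← min(7, 8) = 7
[0] mask-off/keep = 0x1d
[1] sub(0xe9,0x11) = 0xd8
[2] mask-off/keep = 0x77
[3] sub(0xd9,0x67) = 0x72
[4] mask-off/keep = 0xc7
[5] mask-off/keep = 0x6a
[6] mask-off/keep = 0xe1
[7] tail/keep = 0x21

vd = [29, 216, 119, 114, 199, 106, 225, 33]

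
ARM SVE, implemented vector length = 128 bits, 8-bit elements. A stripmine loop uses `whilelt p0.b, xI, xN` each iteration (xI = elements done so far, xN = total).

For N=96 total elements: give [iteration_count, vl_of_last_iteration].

lane count: 128 div 8 = 16
96 elements at 16/iter → 6 passes, remainder 16 on the last

[iterations, last_vl] = [6, 16]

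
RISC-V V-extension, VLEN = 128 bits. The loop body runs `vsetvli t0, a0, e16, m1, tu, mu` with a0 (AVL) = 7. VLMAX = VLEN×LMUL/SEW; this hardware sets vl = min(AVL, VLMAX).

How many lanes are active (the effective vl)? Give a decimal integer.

vl = 7

lanes per group: 128·1/16 = 8
vl ← min(7, 8) = 7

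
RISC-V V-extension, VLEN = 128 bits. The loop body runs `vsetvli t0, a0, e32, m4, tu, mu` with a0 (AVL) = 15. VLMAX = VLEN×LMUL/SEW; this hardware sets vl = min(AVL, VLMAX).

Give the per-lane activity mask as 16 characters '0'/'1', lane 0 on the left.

predicate = 1111111111111110

VLMAX = VLEN×LMUL/SEW = 128×4/32 = 16
vl ← min(15, 16) = 15
bits (lane 0 leftmost): 1111111111111110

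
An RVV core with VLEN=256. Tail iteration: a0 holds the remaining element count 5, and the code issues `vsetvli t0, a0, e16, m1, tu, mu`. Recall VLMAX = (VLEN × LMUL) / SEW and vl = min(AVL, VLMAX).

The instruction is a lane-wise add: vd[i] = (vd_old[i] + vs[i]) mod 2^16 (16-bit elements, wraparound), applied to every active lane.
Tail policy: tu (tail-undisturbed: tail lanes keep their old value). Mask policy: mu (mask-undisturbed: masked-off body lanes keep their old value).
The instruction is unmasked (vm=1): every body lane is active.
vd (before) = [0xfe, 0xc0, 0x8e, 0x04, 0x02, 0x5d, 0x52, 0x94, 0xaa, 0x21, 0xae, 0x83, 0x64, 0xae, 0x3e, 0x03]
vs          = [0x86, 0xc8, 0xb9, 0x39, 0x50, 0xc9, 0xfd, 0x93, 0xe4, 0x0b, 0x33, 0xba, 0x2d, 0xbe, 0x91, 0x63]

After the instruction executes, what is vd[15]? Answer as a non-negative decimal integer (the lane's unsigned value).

VLMAX = VLEN×LMUL/SEW = 256×1/16 = 16
AVL=5 ≤ VLMAX=16, so vl = 5
  i=0: add(0xfe,0x86) → 388
  i=1: add(0xc0,0xc8) → 392
  i=2: add(0x8e,0xb9) → 327
  i=3: add(0x04,0x39) → 61
  i=4: add(0x02,0x50) → 82
  i=5: tail/keep → 93
  i=6: tail/keep → 82
  i=7: tail/keep → 148
  i=8: tail/keep → 170
  i=9: tail/keep → 33
  i=10: tail/keep → 174
  i=11: tail/keep → 131
  i=12: tail/keep → 100
  i=13: tail/keep → 174
  i=14: tail/keep → 62
  i=15: tail/keep → 3

vd[15] = 3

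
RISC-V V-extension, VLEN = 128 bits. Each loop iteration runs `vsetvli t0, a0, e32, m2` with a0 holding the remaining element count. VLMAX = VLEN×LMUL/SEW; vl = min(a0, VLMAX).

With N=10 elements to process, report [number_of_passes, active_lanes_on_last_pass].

VLMAX = VLEN×LMUL/SEW = 128×2/32 = 8
N=10: ⌈10/8⌉ = 2 iters; last vl = 10 − 1×8 = 2

[iterations, last_vl] = [2, 2]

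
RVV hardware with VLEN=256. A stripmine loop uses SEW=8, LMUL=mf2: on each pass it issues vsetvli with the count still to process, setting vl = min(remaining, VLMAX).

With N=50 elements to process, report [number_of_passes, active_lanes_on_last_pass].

[iterations, last_vl] = [4, 2]

lanes per group: 256·1/2/8 = 16
iterations = ceil(50/16) = 4; final-pass vl = 2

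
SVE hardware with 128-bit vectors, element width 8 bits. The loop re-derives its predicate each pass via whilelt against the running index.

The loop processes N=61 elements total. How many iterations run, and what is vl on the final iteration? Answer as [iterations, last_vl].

128-bit reg / 8-bit elem → 16 lanes
N=61: ⌈61/16⌉ = 4 iters; last vl = 61 − 3×16 = 13

[iterations, last_vl] = [4, 13]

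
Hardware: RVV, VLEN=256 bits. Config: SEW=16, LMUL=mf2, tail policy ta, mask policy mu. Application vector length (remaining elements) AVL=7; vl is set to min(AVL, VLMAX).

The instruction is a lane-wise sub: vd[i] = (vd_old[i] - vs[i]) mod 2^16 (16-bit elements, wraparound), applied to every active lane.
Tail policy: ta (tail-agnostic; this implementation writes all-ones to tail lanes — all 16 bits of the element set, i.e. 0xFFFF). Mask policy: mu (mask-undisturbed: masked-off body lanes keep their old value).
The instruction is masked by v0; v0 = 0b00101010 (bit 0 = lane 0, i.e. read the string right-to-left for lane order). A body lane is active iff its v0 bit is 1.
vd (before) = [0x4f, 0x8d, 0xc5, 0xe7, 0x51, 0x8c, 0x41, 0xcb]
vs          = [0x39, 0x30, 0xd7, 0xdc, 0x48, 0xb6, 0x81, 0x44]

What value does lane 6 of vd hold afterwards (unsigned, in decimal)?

VLMAX = VLEN×LMUL/SEW = 256×1/2/16 = 8
vl = min(AVL, VLMAX) = min(7, 8) = 7
[0] mask-off/keep = 0x4f
[1] sub(0x8d,0x30) = 0x5d
[2] mask-off/keep = 0xc5
[3] sub(0xe7,0xdc) = 0x0b
[4] mask-off/keep = 0x51
[5] sub(0x8c,0xb6) = 0xffd6
[6] mask-off/keep = 0x41
[7] tail/ones = 0xffff

vd[6] = 65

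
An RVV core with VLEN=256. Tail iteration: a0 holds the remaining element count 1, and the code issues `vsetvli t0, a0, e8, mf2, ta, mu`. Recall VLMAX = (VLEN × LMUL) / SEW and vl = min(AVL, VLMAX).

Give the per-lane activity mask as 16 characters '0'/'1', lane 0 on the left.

predicate = 1000000000000000

VLMAX = VLEN×LMUL/SEW = 256×1/2/8 = 16
vl = min(AVL, VLMAX) = min(1, 16) = 1
bits (lane 0 leftmost): 1000000000000000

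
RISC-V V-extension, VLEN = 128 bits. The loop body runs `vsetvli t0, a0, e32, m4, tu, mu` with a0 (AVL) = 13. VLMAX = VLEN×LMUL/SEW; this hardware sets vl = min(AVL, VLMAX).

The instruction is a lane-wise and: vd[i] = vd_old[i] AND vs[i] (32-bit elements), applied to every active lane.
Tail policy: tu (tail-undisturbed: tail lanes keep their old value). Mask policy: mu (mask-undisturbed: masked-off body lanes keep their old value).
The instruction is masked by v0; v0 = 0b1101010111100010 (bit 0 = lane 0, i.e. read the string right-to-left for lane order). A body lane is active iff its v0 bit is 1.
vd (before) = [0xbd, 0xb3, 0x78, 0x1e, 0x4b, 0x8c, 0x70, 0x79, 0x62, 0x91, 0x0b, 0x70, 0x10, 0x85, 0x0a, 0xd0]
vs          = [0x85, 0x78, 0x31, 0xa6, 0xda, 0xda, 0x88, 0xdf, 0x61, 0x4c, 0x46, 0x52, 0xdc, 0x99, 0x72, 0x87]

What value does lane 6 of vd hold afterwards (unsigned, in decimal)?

lanes per group: 128·4/32 = 16
vl = min(AVL, VLMAX) = min(13, 16) = 13
vd[0] mask-off/keep -> 0xbd
vd[1] and(0xb3,0x78) -> 0x30
vd[2] mask-off/keep -> 0x78
vd[3] mask-off/keep -> 0x1e
vd[4] mask-off/keep -> 0x4b
vd[5] and(0x8c,0xda) -> 0x88
vd[6] and(0x70,0x88) -> 0x00
vd[7] and(0x79,0xdf) -> 0x59
vd[8] and(0x62,0x61) -> 0x60
vd[9] mask-off/keep -> 0x91
vd[10] and(0x0b,0x46) -> 0x02
vd[11] mask-off/keep -> 0x70
vd[12] and(0x10,0xdc) -> 0x10
vd[13] tail/keep -> 0x85
vd[14] tail/keep -> 0x0a
vd[15] tail/keep -> 0xd0

vd[6] = 0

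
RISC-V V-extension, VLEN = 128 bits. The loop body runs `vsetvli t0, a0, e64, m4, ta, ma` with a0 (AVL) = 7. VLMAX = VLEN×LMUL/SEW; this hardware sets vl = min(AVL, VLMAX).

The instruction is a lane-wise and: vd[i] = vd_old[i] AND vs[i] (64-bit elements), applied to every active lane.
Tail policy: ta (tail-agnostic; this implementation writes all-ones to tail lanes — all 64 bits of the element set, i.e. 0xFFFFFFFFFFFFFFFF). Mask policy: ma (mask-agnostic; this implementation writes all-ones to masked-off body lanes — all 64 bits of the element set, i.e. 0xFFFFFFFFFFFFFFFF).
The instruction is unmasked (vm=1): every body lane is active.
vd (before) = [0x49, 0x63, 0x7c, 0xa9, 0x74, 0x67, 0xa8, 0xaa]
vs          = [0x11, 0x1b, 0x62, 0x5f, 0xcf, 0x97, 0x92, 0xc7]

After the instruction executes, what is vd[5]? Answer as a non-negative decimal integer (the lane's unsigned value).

vd[5] = 7

lanes per group: 128·4/64 = 8
vl = min(AVL, VLMAX) = min(7, 8) = 7
vd[0] and(0x49,0x11) -> 0x01
vd[1] and(0x63,0x1b) -> 0x03
vd[2] and(0x7c,0x62) -> 0x60
vd[3] and(0xa9,0x5f) -> 0x09
vd[4] and(0x74,0xcf) -> 0x44
vd[5] and(0x67,0x97) -> 0x07
vd[6] and(0xa8,0x92) -> 0x80
vd[7] tail/ones -> 0xffffffffffffffff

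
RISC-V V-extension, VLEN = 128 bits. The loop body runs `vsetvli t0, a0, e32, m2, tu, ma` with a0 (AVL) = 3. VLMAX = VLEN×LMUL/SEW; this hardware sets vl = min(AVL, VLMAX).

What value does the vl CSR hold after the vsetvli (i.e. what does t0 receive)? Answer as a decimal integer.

VLMAX = VLEN×LMUL/SEW = 128×2/32 = 8
AVL=3 ≤ VLMAX=8, so vl = 3

vl = 3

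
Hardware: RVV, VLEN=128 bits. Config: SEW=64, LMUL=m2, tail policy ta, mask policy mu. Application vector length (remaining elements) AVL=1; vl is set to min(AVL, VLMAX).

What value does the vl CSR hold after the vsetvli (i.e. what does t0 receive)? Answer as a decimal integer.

lanes per group: 128·2/64 = 4
AVL=1 ≤ VLMAX=4, so vl = 1

vl = 1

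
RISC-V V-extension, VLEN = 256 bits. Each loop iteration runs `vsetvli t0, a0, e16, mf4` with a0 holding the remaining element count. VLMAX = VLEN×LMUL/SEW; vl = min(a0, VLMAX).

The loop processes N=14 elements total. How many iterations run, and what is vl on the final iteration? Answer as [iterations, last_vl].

VLMAX = (256 × 1/4) / 16 = 4 lanes
14 elements at 4/iter → 4 passes, remainder 2 on the last

[iterations, last_vl] = [4, 2]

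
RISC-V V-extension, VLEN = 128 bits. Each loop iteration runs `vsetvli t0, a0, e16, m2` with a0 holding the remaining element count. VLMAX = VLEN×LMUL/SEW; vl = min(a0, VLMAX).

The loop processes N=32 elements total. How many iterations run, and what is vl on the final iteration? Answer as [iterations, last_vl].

[iterations, last_vl] = [2, 16]

lanes per group: 128·2/16 = 16
iterations = ceil(32/16) = 2; final-pass vl = 16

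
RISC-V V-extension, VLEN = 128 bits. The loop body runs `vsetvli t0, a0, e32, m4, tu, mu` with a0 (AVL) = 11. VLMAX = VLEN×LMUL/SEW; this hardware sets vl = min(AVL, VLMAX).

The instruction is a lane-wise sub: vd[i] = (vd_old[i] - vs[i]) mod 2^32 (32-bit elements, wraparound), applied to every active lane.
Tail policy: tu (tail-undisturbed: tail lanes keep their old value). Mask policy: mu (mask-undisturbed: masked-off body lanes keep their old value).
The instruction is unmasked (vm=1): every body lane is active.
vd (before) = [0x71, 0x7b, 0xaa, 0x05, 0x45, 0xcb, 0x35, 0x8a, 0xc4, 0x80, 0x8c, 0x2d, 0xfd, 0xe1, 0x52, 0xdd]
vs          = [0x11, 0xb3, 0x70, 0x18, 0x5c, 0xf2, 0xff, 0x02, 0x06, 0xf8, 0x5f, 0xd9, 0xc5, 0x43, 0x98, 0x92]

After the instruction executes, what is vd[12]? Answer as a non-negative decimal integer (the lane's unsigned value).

lanes per group: 128·4/32 = 16
vl = min(AVL, VLMAX) = min(11, 16) = 11
[0] sub(0x71,0x11) = 0x60
[1] sub(0x7b,0xb3) = 0xffffffc8
[2] sub(0xaa,0x70) = 0x3a
[3] sub(0x05,0x18) = 0xffffffed
[4] sub(0x45,0x5c) = 0xffffffe9
[5] sub(0xcb,0xf2) = 0xffffffd9
[6] sub(0x35,0xff) = 0xffffff36
[7] sub(0x8a,0x02) = 0x88
[8] sub(0xc4,0x06) = 0xbe
[9] sub(0x80,0xf8) = 0xffffff88
[10] sub(0x8c,0x5f) = 0x2d
[11] tail/keep = 0x2d
[12] tail/keep = 0xfd
[13] tail/keep = 0xe1
[14] tail/keep = 0x52
[15] tail/keep = 0xdd

vd[12] = 253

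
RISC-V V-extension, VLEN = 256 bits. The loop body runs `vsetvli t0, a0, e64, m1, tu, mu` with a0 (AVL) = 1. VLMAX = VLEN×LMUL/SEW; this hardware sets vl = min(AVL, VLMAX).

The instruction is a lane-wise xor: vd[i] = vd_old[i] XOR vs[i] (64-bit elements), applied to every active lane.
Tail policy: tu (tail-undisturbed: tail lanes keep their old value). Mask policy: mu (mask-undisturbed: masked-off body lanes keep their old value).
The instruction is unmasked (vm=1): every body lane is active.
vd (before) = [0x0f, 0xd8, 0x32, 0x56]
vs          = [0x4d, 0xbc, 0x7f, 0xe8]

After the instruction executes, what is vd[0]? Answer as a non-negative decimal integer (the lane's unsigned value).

vd[0] = 66

VLMAX = (256 × 1) / 64 = 4 lanes
vl = min(AVL, VLMAX) = min(1, 4) = 1
  i=0: xor(0x0f,0x4d) → 66
  i=1: tail/keep → 216
  i=2: tail/keep → 50
  i=3: tail/keep → 86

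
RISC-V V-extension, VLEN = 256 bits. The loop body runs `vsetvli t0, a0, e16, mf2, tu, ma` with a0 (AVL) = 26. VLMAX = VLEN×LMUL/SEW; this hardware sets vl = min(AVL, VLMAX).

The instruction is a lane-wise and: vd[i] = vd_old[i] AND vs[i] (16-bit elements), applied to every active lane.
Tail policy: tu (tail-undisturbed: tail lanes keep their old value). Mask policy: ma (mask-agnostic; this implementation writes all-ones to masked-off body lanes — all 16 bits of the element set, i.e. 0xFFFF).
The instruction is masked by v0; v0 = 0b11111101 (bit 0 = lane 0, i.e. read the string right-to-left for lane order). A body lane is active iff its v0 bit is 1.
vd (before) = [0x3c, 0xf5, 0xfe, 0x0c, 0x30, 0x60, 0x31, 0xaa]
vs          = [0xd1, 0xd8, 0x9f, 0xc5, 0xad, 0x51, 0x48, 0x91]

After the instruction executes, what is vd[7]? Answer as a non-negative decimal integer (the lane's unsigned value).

VLMAX = VLEN×LMUL/SEW = 256×1/2/16 = 8
vl = min(AVL, VLMAX) = min(26, 8) = 8
vd[0] and(0x3c,0xd1) -> 0x10
vd[1] mask-off/ones -> 0xffff
vd[2] and(0xfe,0x9f) -> 0x9e
vd[3] and(0x0c,0xc5) -> 0x04
vd[4] and(0x30,0xad) -> 0x20
vd[5] and(0x60,0x51) -> 0x40
vd[6] and(0x31,0x48) -> 0x00
vd[7] and(0xaa,0x91) -> 0x80

vd[7] = 128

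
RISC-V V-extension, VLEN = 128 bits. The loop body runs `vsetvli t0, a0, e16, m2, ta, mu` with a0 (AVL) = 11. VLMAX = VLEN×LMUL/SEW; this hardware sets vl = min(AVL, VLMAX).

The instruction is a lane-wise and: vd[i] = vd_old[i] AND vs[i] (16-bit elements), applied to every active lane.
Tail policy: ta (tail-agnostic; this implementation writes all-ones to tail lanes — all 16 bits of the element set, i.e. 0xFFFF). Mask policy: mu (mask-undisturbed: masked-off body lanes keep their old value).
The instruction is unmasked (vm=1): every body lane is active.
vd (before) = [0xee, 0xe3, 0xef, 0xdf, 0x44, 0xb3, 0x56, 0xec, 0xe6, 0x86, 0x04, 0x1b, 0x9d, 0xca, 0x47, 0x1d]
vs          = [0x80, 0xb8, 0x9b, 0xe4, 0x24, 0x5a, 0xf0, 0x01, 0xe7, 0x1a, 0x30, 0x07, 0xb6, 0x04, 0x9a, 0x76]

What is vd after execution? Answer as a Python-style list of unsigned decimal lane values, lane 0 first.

vd = [128, 160, 139, 196, 4, 18, 80, 0, 230, 2, 0, 65535, 65535, 65535, 65535, 65535]

VLMAX = VLEN×LMUL/SEW = 128×2/16 = 16
vl = min(AVL, VLMAX) = min(11, 16) = 11
[0] and(0xee,0x80) = 0x80
[1] and(0xe3,0xb8) = 0xa0
[2] and(0xef,0x9b) = 0x8b
[3] and(0xdf,0xe4) = 0xc4
[4] and(0x44,0x24) = 0x04
[5] and(0xb3,0x5a) = 0x12
[6] and(0x56,0xf0) = 0x50
[7] and(0xec,0x01) = 0x00
[8] and(0xe6,0xe7) = 0xe6
[9] and(0x86,0x1a) = 0x02
[10] and(0x04,0x30) = 0x00
[11] tail/ones = 0xffff
[12] tail/ones = 0xffff
[13] tail/ones = 0xffff
[14] tail/ones = 0xffff
[15] tail/ones = 0xffff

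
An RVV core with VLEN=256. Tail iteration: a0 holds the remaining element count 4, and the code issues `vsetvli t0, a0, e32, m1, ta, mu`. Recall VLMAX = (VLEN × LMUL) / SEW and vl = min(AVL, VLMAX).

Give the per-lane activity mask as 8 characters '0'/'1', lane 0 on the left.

VLMAX = (256 × 1) / 32 = 8 lanes
vl = min(AVL, VLMAX) = min(4, 8) = 4
bits (lane 0 leftmost): 11110000

predicate = 11110000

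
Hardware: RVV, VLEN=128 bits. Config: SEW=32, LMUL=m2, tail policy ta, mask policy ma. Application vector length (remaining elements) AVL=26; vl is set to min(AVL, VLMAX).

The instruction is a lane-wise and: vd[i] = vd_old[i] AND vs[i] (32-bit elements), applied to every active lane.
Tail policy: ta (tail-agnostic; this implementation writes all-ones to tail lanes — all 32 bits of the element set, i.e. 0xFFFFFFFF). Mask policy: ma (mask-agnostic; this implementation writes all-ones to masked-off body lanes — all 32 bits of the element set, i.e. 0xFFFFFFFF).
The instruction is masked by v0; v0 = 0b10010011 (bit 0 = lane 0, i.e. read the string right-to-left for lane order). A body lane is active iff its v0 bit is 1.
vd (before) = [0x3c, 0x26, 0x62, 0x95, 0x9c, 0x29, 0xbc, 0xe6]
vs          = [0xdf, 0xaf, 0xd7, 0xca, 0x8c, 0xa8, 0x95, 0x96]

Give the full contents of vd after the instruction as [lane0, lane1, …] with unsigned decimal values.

vd = [28, 38, 4294967295, 4294967295, 140, 4294967295, 4294967295, 134]

lanes per group: 128·2/32 = 8
vl ← min(26, 8) = 8
lane  0: and(0x3c,0xdf) ⇒ 0x1c
lane  1: and(0x26,0xaf) ⇒ 0x26
lane  2: mask-off/ones ⇒ 0xffffffff
lane  3: mask-off/ones ⇒ 0xffffffff
lane  4: and(0x9c,0x8c) ⇒ 0x8c
lane  5: mask-off/ones ⇒ 0xffffffff
lane  6: mask-off/ones ⇒ 0xffffffff
lane  7: and(0xe6,0x96) ⇒ 0x86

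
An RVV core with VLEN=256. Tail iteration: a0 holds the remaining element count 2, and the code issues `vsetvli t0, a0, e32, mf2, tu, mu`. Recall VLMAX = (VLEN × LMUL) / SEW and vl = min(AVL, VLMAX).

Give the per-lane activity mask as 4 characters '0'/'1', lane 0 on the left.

predicate = 1100

VLMAX = (256 × 1/2) / 32 = 4 lanes
AVL=2 ≤ VLMAX=4, so vl = 2
bits (lane 0 leftmost): 1100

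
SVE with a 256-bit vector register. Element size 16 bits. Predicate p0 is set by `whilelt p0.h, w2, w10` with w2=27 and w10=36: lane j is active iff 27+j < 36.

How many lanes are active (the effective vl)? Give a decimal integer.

256-bit reg / 16-bit elem → 16 lanes
p0[j] = (27+j < 36); true for j=0..8 → 9 lanes set

vl = 9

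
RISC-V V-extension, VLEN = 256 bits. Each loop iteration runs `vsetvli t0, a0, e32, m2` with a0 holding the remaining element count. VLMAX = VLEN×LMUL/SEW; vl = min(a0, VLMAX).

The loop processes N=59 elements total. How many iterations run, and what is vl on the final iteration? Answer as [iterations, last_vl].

VLMAX = VLEN×LMUL/SEW = 256×2/32 = 16
iterations = ceil(59/16) = 4; final-pass vl = 11

[iterations, last_vl] = [4, 11]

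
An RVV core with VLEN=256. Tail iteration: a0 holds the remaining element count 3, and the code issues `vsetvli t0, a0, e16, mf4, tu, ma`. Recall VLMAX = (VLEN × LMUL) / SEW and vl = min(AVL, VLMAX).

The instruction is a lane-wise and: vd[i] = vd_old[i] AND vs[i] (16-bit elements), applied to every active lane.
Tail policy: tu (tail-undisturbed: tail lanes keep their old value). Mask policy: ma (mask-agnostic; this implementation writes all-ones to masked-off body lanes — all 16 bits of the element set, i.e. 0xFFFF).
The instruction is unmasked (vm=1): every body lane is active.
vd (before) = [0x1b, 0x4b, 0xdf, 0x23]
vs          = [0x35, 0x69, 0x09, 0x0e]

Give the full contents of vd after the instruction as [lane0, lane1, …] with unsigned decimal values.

vd = [17, 73, 9, 35]

VLMAX = VLEN×LMUL/SEW = 256×1/4/16 = 4
vl = min(AVL, VLMAX) = min(3, 4) = 3
lane  0: and(0x1b,0x35) ⇒ 0x11
lane  1: and(0x4b,0x69) ⇒ 0x49
lane  2: and(0xdf,0x09) ⇒ 0x09
lane  3: tail/keep ⇒ 0x23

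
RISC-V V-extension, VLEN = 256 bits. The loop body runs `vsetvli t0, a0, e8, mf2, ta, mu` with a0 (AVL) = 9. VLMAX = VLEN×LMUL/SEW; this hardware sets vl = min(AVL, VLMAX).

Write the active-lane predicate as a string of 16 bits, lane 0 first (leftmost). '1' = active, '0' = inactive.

VLMAX = VLEN×LMUL/SEW = 256×1/2/8 = 16
AVL=9 ≤ VLMAX=16, so vl = 9
bits (lane 0 leftmost): 1111111110000000

predicate = 1111111110000000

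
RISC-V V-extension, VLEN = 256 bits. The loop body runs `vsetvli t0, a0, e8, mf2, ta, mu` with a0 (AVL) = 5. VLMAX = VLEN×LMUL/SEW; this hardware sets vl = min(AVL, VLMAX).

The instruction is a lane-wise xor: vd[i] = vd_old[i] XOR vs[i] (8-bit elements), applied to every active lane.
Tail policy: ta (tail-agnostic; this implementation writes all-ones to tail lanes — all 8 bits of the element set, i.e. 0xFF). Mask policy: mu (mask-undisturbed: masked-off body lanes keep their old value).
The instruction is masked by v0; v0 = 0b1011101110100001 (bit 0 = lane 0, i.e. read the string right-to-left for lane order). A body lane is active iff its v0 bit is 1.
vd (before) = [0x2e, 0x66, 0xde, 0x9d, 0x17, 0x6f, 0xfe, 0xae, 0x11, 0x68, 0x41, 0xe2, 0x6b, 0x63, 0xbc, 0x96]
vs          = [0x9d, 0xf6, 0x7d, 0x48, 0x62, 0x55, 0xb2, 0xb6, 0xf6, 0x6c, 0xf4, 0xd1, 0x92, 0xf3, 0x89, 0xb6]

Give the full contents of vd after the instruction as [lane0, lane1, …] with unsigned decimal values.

VLMAX = (256 × 1/2) / 8 = 16 lanes
vl ← min(5, 16) = 5
[0] xor(0x2e,0x9d) = 0xb3
[1] mask-off/keep = 0x66
[2] mask-off/keep = 0xde
[3] mask-off/keep = 0x9d
[4] mask-off/keep = 0x17
[5] tail/ones = 0xff
[6] tail/ones = 0xff
[7] tail/ones = 0xff
[8] tail/ones = 0xff
[9] tail/ones = 0xff
[10] tail/ones = 0xff
[11] tail/ones = 0xff
[12] tail/ones = 0xff
[13] tail/ones = 0xff
[14] tail/ones = 0xff
[15] tail/ones = 0xff

vd = [179, 102, 222, 157, 23, 255, 255, 255, 255, 255, 255, 255, 255, 255, 255, 255]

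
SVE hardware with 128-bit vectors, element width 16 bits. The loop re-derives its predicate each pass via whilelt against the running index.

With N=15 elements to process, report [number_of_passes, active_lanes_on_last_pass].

128-bit reg / 16-bit elem → 8 lanes
N=15: ⌈15/8⌉ = 2 iters; last vl = 15 − 1×8 = 7

[iterations, last_vl] = [2, 7]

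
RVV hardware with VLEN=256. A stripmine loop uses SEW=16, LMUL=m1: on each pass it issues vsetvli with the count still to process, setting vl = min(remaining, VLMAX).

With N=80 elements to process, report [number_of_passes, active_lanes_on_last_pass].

[iterations, last_vl] = [5, 16]

lanes per group: 256·1/16 = 16
iterations = ceil(80/16) = 5; final-pass vl = 16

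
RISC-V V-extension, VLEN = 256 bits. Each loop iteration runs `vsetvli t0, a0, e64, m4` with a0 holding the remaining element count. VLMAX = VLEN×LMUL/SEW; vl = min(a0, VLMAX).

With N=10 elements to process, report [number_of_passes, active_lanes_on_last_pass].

lanes per group: 256·4/64 = 16
10 elements at 16/iter → 1 passes, remainder 10 on the last

[iterations, last_vl] = [1, 10]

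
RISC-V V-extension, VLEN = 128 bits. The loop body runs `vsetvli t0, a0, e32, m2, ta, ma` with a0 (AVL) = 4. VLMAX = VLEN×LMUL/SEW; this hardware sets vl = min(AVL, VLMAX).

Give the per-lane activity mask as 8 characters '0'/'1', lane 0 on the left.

predicate = 11110000

lanes per group: 128·2/32 = 8
vl ← min(4, 8) = 4
bits (lane 0 leftmost): 11110000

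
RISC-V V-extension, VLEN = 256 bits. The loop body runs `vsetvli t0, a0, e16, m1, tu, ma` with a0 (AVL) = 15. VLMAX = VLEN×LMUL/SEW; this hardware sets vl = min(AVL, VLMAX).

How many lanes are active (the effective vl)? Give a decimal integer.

VLMAX = (256 × 1) / 16 = 16 lanes
vl = min(AVL, VLMAX) = min(15, 16) = 15

vl = 15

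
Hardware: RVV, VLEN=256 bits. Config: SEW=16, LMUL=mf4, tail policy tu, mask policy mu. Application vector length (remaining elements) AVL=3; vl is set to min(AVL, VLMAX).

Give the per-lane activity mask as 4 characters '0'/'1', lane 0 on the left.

predicate = 1110

VLMAX = VLEN×LMUL/SEW = 256×1/4/16 = 4
vl ← min(3, 4) = 3
bits (lane 0 leftmost): 1110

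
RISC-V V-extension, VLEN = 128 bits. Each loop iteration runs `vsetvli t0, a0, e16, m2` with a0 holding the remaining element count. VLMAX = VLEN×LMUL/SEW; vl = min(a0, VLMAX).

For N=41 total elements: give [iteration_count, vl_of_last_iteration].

[iterations, last_vl] = [3, 9]

VLMAX = (128 × 2) / 16 = 16 lanes
N=41: ⌈41/16⌉ = 3 iters; last vl = 41 − 2×16 = 9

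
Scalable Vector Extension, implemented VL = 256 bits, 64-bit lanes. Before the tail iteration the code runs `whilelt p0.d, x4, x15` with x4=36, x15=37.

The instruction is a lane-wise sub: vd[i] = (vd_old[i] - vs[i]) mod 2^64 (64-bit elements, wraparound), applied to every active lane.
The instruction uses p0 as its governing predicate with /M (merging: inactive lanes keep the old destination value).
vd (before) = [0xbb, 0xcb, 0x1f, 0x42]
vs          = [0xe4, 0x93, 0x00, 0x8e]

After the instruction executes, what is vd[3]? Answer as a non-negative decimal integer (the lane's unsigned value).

vd[3] = 66

register lanes = 256/64 = 4
active while 36+j < 37, i.e. j ∈ [0,1) capped at 4 ⇒ 1
  i=0: sub(0xbb,0xe4) → 18446744073709551575
  i=1: tail/keep → 203
  i=2: tail/keep → 31
  i=3: tail/keep → 66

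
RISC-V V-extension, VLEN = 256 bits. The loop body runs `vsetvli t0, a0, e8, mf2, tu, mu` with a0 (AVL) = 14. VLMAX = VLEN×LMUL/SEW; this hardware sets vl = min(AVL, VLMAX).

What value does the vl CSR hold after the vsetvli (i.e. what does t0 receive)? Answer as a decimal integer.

lanes per group: 256·1/2/8 = 16
vl ← min(14, 16) = 14

vl = 14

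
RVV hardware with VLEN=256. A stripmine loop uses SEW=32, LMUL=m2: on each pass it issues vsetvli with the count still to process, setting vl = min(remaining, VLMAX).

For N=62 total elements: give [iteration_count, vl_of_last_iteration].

lanes per group: 256·2/32 = 16
iterations = ceil(62/16) = 4; final-pass vl = 14

[iterations, last_vl] = [4, 14]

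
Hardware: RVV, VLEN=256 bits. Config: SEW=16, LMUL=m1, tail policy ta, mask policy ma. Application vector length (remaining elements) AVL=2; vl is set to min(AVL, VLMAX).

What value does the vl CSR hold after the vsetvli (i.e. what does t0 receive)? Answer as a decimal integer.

vl = 2

VLMAX = (256 × 1) / 16 = 16 lanes
vl = min(AVL, VLMAX) = min(2, 16) = 2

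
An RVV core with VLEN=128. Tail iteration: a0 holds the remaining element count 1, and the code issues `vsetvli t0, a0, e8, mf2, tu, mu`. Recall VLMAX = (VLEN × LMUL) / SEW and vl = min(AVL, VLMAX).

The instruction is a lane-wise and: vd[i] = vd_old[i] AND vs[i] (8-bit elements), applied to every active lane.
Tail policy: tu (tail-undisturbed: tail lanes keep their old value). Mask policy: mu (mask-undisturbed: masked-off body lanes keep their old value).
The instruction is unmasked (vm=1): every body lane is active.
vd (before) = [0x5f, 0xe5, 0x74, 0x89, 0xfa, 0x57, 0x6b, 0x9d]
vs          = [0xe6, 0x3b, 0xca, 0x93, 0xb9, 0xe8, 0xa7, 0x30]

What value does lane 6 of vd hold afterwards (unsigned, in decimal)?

vd[6] = 107

VLMAX = (128 × 1/2) / 8 = 8 lanes
vl ← min(1, 8) = 1
lane  0: and(0x5f,0xe6) ⇒ 0x46
lane  1: tail/keep ⇒ 0xe5
lane  2: tail/keep ⇒ 0x74
lane  3: tail/keep ⇒ 0x89
lane  4: tail/keep ⇒ 0xfa
lane  5: tail/keep ⇒ 0x57
lane  6: tail/keep ⇒ 0x6b
lane  7: tail/keep ⇒ 0x9d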